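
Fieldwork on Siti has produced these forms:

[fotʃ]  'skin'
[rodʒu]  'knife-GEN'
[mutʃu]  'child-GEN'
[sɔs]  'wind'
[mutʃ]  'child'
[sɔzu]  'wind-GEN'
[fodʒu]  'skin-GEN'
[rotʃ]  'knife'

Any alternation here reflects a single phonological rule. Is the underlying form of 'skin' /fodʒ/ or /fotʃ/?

/fodʒ/

'skin' shows [tʃ] ~ [dʒ] at the end of the stem ([fotʃ] vs [fodʒu]).
The stem 'child' ([mutʃ], [mutʃu]) shows [tʃ] unchanged in both environments, so [tʃ] cannot be basic with [dʒ] derived before the GEN suffix.
Therefore /dʒ/ is basic and [tʃ] is derived by word-final obstruent devoicing (voiced obstruents become voiceless word-finally).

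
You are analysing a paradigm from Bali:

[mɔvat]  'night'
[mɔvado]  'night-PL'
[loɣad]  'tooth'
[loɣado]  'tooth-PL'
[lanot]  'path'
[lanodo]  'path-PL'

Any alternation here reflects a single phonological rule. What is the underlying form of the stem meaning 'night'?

/mɔvat/

In [mɔvat] and [mɔvado] the final segment of 'night' alternates: [t] ~ [d].
But 'tooth' keeps [d] in both environments ([loɣad], [loɣado]), so there is no rule changing /d/ to [t] in isolation.
The underlying segment must be /t/; voiceless stops become voiced between vowels, yielding [d] there.
Hence 'night' is /mɔvat/ underlyingly.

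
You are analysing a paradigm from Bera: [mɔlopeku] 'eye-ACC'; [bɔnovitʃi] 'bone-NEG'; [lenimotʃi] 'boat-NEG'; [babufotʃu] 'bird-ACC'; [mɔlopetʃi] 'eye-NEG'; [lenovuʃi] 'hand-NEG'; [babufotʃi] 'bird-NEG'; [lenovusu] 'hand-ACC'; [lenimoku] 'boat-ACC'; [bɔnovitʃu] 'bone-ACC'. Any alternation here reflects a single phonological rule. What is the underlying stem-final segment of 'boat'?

/k/

'boat' shows [k] ~ [tʃ] at the end of the stem ([lenimoku] vs [lenimotʃi]).
If /tʃ/ were underlying and a rule turned it into [k] before the ACC suffix, 'bird' would also alternate; but it has [tʃ] in both [babufotʃu] and [babufotʃi].
Therefore /k/ is basic and [tʃ] is derived by palatalization before a front vowel (/k/ and /s/ become palato-alveolar [tʃ] and [ʃ] before a front vowel).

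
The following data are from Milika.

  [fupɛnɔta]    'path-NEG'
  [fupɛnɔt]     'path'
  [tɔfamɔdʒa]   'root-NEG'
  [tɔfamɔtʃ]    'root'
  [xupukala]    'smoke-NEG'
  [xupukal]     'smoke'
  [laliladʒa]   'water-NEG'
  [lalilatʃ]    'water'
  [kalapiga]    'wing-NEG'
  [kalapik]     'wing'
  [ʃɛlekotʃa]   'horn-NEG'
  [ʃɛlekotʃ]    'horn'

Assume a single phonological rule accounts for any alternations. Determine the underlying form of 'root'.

/tɔfamɔdʒ/

In [tɔfamɔdʒa] and [tɔfamɔtʃ] the final segment of 'root' alternates: [dʒ] ~ [tʃ].
If /tʃ/ were underlying and a rule turned it into [dʒ] before the NEG suffix, 'horn' would also alternate; but it has [tʃ] in both [ʃɛlekotʃa] and [ʃɛlekotʃ].
The underlying segment must be /dʒ/; voiced obstruents become voiceless word-finally, yielding [tʃ] there.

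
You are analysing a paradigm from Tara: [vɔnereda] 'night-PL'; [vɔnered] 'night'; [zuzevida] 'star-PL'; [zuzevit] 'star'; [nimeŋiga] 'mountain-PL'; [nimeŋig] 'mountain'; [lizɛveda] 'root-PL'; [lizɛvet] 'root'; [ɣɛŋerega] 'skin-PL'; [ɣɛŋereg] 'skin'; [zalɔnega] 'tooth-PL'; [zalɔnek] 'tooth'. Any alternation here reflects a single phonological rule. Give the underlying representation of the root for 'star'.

/zuzevit/

The stem for 'star' ends in [d] in [zuzevida] but [t] in [zuzevit].
Compare 'night', with invariant [d] in [vɔnereda] and [vɔnered]: an analysis with underlying /d/ and a rule producing [t] in isolation would wrongly predict alternation here too.
So /t/ is underlying, and a rule of intervocalic voicing — voiceless stops become voiced between vowels — gives [d].
So 'star' = /zuzevit/.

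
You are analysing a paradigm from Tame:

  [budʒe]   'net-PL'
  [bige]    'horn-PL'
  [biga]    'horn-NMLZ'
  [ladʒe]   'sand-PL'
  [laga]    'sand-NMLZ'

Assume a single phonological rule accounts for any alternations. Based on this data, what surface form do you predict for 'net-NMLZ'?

The stem for 'sand' ends in [dʒ] in [ladʒe] but [g] in [laga].
The stem 'horn' ([bige], [biga]) shows [g] unchanged in both environments, so [g] cannot be basic with [dʒ] derived before the PL suffix.
The underlying segment must be /dʒ/; palato-alveolar /dʒ/ becomes [g] when no front vowel follows, yielding [g] there.
The one attested form of 'net', [budʒe], shows underlying /budʒ/. Applying the same rule when no front vowel follows gives [buga].

[buga]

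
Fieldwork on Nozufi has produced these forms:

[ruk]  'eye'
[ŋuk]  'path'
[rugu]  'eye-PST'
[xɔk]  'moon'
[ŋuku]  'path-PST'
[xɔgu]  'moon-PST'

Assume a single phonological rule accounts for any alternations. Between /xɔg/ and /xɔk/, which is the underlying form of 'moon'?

'moon' shows [k] ~ [g] at the end of the stem ([xɔk] vs [xɔgu]).
If /k/ were underlying and a rule turned it into [g] before the PST suffix, 'path' would also alternate; but it has [k] in both [ŋuk] and [ŋuku].
So /g/ is underlying, and a rule of word-final obstruent devoicing — voiced obstruents become voiceless word-finally — gives [k].

/xɔg/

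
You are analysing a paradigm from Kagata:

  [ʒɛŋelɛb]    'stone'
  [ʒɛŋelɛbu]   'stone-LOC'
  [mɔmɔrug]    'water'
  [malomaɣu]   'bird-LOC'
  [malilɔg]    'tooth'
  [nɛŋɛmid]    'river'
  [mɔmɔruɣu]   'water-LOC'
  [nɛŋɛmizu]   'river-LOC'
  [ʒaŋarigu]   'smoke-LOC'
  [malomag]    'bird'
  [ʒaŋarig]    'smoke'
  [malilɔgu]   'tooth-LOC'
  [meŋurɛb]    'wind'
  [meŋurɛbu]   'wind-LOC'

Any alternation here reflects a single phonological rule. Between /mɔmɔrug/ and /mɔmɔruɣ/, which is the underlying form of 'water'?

'water' shows [ɣ] ~ [g] at the end of the stem ([mɔmɔruɣu] vs [mɔmɔrug]).
If /g/ were underlying and a rule turned it into [ɣ] before the LOC suffix, 'smoke' would also alternate; but it has [g] in both [ʒaŋarigu] and [ʒaŋarig].
Therefore /ɣ/ is basic and [g] is derived by word-final hardening (voiced fricatives become stops word-finally).

/mɔmɔruɣ/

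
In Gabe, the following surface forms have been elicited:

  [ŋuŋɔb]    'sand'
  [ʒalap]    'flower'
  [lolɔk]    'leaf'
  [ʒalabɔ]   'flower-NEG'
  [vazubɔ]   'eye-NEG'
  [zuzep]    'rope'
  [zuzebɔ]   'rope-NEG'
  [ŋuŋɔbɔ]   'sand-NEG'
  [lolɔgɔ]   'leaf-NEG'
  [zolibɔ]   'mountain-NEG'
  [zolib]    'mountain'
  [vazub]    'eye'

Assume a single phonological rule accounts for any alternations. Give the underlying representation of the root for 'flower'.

The root 'flower' surfaces as [ʒalap] and [ʒalabɔ], with a stem-final [p] ~ [b] alternation.
The stem 'mountain' ([zolib], [zolibɔ]) shows [b] unchanged in both environments, so [b] cannot be basic with [p] derived in isolation.
The underlying segment must be /p/; voiceless stops become voiced between vowels, yielding [b] there.
The underlying form of 'flower' is therefore /ʒalap/.

/ʒalap/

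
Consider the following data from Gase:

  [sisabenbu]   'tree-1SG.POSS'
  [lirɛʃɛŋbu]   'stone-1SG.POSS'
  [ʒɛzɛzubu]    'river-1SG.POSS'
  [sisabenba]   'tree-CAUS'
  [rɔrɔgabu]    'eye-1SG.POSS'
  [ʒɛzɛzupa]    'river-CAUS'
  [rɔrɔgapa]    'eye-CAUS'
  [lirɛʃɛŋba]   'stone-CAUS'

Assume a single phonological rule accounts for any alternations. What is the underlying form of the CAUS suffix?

The CAUS morpheme has two allomorphs, [-ba] and [-pa].
By contrast the 1SG.POSS suffix keeps its initial [b] throughout — that segment must be underlying.
The CAUS suffix is therefore /-pa/ underlyingly, with post-nasal voicing: voiceless stops become voiced after a nasal.

/-pa/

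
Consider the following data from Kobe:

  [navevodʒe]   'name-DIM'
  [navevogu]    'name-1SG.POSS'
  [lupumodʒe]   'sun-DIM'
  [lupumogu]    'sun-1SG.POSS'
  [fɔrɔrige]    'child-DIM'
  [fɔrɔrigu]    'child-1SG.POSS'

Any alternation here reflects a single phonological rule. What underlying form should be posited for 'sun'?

The stem for 'sun' ends in [dʒ] in [lupumodʒe] but [g] in [lupumogu].
If /g/ were underlying and a rule turned it into [dʒ] before the DIM suffix, 'child' would also alternate; but it has [g] in both [fɔrɔrige] and [fɔrɔrigu].
Therefore /dʒ/ is basic and [g] is derived by depalatalization (palato-alveolar /dʒ/ becomes [g] when no front vowel follows).
The underlying form of 'sun' is therefore /lupumodʒ/.

/lupumodʒ/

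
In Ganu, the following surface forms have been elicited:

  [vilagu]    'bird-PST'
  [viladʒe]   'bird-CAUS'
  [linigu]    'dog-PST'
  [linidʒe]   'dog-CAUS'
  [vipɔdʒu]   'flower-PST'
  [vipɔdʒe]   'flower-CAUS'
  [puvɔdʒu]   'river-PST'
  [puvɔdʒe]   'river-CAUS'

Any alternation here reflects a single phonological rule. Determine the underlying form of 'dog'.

/linig/

The stem for 'dog' ends in [g] in [linigu] but [dʒ] in [linidʒe].
Compare 'river', with invariant [dʒ] in [puvɔdʒu] and [puvɔdʒe]: an analysis with underlying /dʒ/ and a rule producing [g] before the PST suffix would wrongly predict alternation here too.
So /g/ is underlying, and a rule of palatalization before a front vowel — /g/ becomes palato-alveolar [dʒ] before a front vowel — gives [dʒ].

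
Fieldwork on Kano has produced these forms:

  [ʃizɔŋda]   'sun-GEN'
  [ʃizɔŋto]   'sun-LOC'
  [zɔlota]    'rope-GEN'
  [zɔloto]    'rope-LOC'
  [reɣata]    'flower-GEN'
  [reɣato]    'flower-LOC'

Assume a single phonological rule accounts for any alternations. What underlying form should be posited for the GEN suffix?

The GEN morpheme has two allomorphs, [-da] and [-ta].
The LOC suffix, which begins with [t], is invariant after every stem; so [t] is not altered by any rule here.
So the underlying form is /-da/, and voiced stops become voiceless after a vowel.

/-da/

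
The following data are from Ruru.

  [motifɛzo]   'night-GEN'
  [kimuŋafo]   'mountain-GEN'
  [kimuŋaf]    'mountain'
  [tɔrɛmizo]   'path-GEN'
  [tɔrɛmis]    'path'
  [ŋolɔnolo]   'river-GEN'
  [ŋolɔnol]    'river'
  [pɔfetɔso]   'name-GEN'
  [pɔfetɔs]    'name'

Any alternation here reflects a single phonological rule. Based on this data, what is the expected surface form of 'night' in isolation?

[motifɛs]

The stem for 'path' ends in [z] in [tɔrɛmizo] but [s] in [tɔrɛmis].
But 'name' keeps [s] in both environments ([pɔfetɔso], [pɔfetɔs]), so there is no rule changing /s/ to [z] before the GEN suffix.
Therefore /z/ is basic and [s] is derived by word-final obstruent devoicing (voiced obstruents become voiceless word-finally).
From [motifɛzo] the stem 'night' is /motifɛz/; word-finally this yields [motifɛs].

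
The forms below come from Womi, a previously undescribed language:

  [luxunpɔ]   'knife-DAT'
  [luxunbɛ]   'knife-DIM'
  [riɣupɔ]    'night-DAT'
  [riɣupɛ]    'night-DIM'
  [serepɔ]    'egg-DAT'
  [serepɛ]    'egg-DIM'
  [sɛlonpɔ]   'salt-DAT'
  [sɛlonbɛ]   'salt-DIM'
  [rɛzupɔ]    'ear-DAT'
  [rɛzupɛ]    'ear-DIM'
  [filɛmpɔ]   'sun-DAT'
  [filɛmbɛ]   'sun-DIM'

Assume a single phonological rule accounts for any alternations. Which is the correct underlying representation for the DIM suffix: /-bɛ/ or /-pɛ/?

/-bɛ/

The DIM morpheme has two allomorphs, [-bɛ] and [-pɛ].
By contrast the DAT suffix keeps its initial [p] throughout — that segment must be underlying.
So the underlying form is /-bɛ/, and voiced stops become voiceless after a vowel.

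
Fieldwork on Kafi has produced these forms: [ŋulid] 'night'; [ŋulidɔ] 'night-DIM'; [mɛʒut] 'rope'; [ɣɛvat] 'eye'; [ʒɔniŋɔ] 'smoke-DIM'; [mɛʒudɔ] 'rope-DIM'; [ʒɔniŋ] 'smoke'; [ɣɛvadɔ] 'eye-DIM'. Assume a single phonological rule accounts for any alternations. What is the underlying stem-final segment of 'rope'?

/t/

The stem for 'rope' ends in [t] in [mɛʒut] but [d] in [mɛʒudɔ].
But 'night' keeps [d] in both environments ([ŋulid], [ŋulidɔ]), so there is no rule changing /d/ to [t] in isolation.
The alternation reflects intervocalic voicing: voiceless stops become voiced between vowels. /t/ is underlying.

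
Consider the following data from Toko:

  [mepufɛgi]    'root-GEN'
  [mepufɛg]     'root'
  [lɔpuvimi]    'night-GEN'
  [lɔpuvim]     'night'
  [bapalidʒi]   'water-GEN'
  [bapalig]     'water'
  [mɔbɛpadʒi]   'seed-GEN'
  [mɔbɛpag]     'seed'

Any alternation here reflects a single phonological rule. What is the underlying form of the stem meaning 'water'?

/bapalidʒ/

The root 'water' surfaces as [bapalidʒi] and [bapalig], with a stem-final [dʒ] ~ [g] alternation.
Compare 'root', with invariant [g] in [mepufɛgi] and [mepufɛg]: an analysis with underlying /g/ and a rule producing [dʒ] before the GEN suffix would wrongly predict alternation here too.
The alternation reflects depalatalization: palato-alveolar /dʒ/ becomes [g] when no front vowel follows. /dʒ/ is underlying.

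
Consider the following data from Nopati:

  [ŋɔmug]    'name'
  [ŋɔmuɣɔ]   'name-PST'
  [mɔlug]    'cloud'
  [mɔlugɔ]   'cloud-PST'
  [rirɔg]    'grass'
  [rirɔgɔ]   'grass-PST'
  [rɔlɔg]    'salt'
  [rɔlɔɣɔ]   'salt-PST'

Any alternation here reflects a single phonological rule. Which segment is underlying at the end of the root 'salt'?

/ɣ/

The stem for 'salt' ends in [g] in [rɔlɔg] but [ɣ] in [rɔlɔɣɔ].
Compare 'grass', with invariant [g] in [rirɔg] and [rirɔgɔ]: an analysis with underlying /g/ and a rule producing [ɣ] before the PST suffix would wrongly predict alternation here too.
The underlying segment must be /ɣ/; voiced fricatives become stops word-finally, yielding [g] there.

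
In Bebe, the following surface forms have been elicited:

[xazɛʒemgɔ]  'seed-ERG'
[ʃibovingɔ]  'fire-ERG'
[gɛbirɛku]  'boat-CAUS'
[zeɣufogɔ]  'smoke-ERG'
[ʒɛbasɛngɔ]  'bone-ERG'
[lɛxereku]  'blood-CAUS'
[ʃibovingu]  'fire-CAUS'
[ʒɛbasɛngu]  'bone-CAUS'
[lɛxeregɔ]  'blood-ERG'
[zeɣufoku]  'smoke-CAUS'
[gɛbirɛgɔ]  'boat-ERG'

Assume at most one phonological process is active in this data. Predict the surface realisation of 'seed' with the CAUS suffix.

The CAUS suffix surfaces as [-gu] and [-ku], depending on the final segment of the stem.
By contrast the ERG suffix keeps its initial [g] throughout — that segment must be underlying.
So the underlying form is /-ku/, and voiceless stops become voiced after a nasal.
After 'seed', which ends in a nasal, the suffix surfaces as [-gu], giving [xazɛʒemgu].

[xazɛʒemgu]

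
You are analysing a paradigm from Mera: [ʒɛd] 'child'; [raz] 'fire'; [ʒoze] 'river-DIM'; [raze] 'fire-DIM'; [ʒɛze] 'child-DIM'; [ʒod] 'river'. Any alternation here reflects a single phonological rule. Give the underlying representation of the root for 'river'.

The root 'river' surfaces as [ʒod] and [ʒoze], with a stem-final [d] ~ [z] alternation.
But 'fire' keeps [z] in both environments ([raz], [raze]), so there is no rule changing /z/ to [d] in isolation.
The underlying segment must be /d/; voiced stops become fricatives between vowels, yielding [z] there.
So 'river' = /ʒod/.

/ʒod/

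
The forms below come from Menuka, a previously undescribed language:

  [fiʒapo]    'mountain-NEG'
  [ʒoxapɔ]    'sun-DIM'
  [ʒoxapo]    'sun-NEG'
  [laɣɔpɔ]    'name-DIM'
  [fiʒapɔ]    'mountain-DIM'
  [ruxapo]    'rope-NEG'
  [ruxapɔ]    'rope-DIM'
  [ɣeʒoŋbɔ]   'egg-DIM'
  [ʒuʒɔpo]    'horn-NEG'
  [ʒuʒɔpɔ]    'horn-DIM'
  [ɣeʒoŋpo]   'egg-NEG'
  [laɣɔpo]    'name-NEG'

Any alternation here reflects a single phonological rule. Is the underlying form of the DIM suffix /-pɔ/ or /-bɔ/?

The DIM morpheme has two allomorphs, [-bɔ] and [-pɔ].
By contrast the NEG suffix keeps its initial [p] throughout — that segment must be underlying.
So the underlying form is /-bɔ/, and voiced stops become voiceless after a vowel.

/-bɔ/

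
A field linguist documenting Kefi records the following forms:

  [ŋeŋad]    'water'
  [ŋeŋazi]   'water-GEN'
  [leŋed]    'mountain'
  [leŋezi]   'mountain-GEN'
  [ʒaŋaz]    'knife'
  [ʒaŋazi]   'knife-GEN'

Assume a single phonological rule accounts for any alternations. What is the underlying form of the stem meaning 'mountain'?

The root 'mountain' surfaces as [leŋed] and [leŋezi], with a stem-final [d] ~ [z] alternation.
Compare 'knife', with invariant [z] in [ʒaŋaz] and [ʒaŋazi]: an analysis with underlying /z/ and a rule producing [d] in isolation would wrongly predict alternation here too.
So /d/ is underlying, and a rule of intervocalic spirantization — voiced stops become fricatives between vowels — gives [z].

/leŋed/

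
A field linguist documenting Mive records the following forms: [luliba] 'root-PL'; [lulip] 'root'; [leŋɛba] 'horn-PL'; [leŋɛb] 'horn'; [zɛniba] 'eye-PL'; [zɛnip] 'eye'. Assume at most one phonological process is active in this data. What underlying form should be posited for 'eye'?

/zɛnip/

'eye' shows [b] ~ [p] at the end of the stem ([zɛniba] vs [zɛnip]).
But 'horn' keeps [b] in both environments ([leŋɛba], [leŋɛb]), so there is no rule changing /b/ to [p] in isolation.
So /p/ is underlying, and a rule of intervocalic voicing — voiceless stops become voiced between vowels — gives [b].
Hence 'eye' is /zɛnip/ underlyingly.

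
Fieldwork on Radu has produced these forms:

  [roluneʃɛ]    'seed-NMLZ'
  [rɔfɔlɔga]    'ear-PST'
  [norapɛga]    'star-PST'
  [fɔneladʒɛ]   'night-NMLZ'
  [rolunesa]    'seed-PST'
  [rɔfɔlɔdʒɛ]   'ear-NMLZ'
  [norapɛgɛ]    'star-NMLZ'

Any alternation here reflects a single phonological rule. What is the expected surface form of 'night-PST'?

[fɔnelaga]

'ear' shows [dʒ] ~ [g] at the end of the stem ([rɔfɔlɔdʒɛ] vs [rɔfɔlɔga]).
Compare 'star', with invariant [g] in [norapɛgɛ] and [norapɛga]: an analysis with underlying /g/ and a rule producing [dʒ] before the NMLZ suffix would wrongly predict alternation here too.
So /dʒ/ is underlying, and a rule of depalatalization — palato-alveolar /dʒ/ and /ʃ/ become [g] and [s] when no front vowel follows — gives [g].
The one attested form of 'night', [fɔneladʒɛ], shows underlying /fɔneladʒ/. Applying the same rule when no front vowel follows gives [fɔnelaga].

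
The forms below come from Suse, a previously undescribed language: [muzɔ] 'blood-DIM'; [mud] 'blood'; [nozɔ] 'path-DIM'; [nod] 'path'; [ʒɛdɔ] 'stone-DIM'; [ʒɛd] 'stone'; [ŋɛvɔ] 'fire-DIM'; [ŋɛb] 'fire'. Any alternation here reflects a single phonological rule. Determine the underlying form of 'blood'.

/muz/

In [muzɔ] and [mud] the final segment of 'blood' alternates: [z] ~ [d].
But 'stone' keeps [d] in both environments ([ʒɛdɔ], [ʒɛd]), so there is no rule changing /d/ to [z] before the DIM suffix.
The underlying segment must be /z/; voiced fricatives become stops word-finally, yielding [d] there.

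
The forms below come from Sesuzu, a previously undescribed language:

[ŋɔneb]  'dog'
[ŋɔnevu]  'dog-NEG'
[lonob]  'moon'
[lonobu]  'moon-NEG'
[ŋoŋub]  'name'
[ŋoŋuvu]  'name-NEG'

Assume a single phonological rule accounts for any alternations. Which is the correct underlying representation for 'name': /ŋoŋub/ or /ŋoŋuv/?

/ŋoŋuv/

'name' shows [b] ~ [v] at the end of the stem ([ŋoŋub] vs [ŋoŋuvu]).
If /b/ were underlying and a rule turned it into [v] before the NEG suffix, 'moon' would also alternate; but it has [b] in both [lonob] and [lonobu].
The alternation reflects word-final hardening: voiced fricatives become stops word-finally. /v/ is underlying.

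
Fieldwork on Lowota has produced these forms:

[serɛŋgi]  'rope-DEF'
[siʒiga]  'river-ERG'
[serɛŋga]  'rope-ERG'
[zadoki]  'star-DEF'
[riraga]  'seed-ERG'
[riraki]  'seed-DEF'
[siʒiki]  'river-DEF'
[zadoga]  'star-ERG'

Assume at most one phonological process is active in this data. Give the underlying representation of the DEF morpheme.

/-ki/

The DEF suffix surfaces as [-gi] and [-ki], depending on the final segment of the stem.
The ERG suffix, which begins with [g], is invariant after every stem; so [g] is not altered by any rule here.
The DEF suffix is therefore /-ki/ underlyingly, with post-nasal voicing: voiceless stops become voiced after a nasal.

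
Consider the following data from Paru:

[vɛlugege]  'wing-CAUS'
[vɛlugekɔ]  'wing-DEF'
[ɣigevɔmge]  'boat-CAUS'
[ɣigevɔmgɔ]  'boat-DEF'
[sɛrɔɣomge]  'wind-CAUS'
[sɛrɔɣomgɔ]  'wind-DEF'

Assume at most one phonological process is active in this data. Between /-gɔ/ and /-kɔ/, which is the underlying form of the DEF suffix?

The DEF suffix surfaces as [-gɔ] and [-kɔ], depending on the final segment of the stem.
By contrast the CAUS suffix keeps its initial [g] throughout — that segment must be underlying.
So the underlying form is /-kɔ/, and voiceless stops become voiced after a nasal.

/-kɔ/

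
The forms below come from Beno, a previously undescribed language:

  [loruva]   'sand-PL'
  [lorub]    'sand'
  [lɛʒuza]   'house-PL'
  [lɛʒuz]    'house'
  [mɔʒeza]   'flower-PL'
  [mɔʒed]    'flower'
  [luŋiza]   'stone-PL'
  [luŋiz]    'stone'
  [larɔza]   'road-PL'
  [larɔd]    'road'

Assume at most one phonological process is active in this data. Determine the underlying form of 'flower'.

/mɔʒed/

'flower' shows [z] ~ [d] at the end of the stem ([mɔʒeza] vs [mɔʒed]).
Compare 'stone', with invariant [z] in [luŋiza] and [luŋiz]: an analysis with underlying /z/ and a rule producing [d] in isolation would wrongly predict alternation here too.
Therefore /d/ is basic and [z] is derived by intervocalic spirantization (voiced stops become fricatives between vowels).
The underlying form of 'flower' is therefore /mɔʒed/.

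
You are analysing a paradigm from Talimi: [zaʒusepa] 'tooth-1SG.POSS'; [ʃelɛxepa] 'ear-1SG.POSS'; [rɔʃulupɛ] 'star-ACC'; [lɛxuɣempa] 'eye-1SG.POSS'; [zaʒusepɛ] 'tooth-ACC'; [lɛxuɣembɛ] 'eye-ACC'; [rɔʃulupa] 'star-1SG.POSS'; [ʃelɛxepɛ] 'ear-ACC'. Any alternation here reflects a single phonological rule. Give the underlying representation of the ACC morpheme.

The ACC morpheme has two allomorphs, [-bɛ] and [-pɛ].
The 1SG.POSS suffix, which begins with [p], is invariant after every stem; so [p] is not altered by any rule here.
The ACC suffix is therefore /-bɛ/ underlyingly, with post-vocalic devoicing: voiced stops become voiceless after a vowel.

/-bɛ/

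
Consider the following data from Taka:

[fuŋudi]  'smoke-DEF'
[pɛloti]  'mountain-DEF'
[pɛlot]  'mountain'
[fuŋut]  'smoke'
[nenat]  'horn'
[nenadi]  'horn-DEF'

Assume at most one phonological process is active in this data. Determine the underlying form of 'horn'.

The root 'horn' surfaces as [nenat] and [nenadi], with a stem-final [t] ~ [d] alternation.
The stem 'mountain' ([pɛlot], [pɛloti]) shows [t] unchanged in both environments, so [t] cannot be basic with [d] derived before the DEF suffix.
So /d/ is underlying, and a rule of word-final obstruent devoicing — voiced obstruents become voiceless word-finally — gives [t].
So 'horn' = /nenad/.

/nenad/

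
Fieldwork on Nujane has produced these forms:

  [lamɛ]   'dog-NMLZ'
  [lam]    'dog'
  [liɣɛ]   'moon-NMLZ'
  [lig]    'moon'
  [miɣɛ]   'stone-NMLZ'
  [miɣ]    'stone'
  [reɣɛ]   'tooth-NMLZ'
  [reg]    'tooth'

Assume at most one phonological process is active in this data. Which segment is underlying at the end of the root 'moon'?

The stem for 'moon' ends in [ɣ] in [liɣɛ] but [g] in [lig].
The stem 'stone' ([miɣɛ], [miɣ]) shows [ɣ] unchanged in both environments, so [ɣ] cannot be basic with [g] derived in isolation.
Therefore /g/ is basic and [ɣ] is derived by intervocalic spirantization (voiced stops become fricatives between vowels).

/g/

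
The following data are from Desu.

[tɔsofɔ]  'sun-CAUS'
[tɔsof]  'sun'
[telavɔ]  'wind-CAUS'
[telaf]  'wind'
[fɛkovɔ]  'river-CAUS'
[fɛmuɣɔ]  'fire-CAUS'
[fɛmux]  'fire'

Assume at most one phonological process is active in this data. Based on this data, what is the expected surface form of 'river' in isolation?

The root 'wind' surfaces as [telavɔ] and [telaf], with a stem-final [v] ~ [f] alternation.
Compare 'sun', with invariant [f] in [tɔsofɔ] and [tɔsof]: an analysis with underlying /f/ and a rule producing [v] before the CAUS suffix would wrongly predict alternation here too.
The alternation reflects word-final obstruent devoicing: voiced obstruents become voiceless word-finally. /v/ is underlying.
From [fɛkovɔ] the stem 'river' is /fɛkov/; word-finally this yields [fɛkof].

[fɛkof]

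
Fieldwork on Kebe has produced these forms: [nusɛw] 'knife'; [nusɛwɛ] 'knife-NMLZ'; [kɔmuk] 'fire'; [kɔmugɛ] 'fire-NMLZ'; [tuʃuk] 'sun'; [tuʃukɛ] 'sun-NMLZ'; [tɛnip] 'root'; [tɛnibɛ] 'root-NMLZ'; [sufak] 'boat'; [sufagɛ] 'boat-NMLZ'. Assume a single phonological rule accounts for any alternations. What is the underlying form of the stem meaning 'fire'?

/kɔmug/

The root 'fire' surfaces as [kɔmuk] and [kɔmugɛ], with a stem-final [k] ~ [g] alternation.
The stem 'sun' ([tuʃuk], [tuʃukɛ]) shows [k] unchanged in both environments, so [k] cannot be basic with [g] derived before the NMLZ suffix.
The alternation reflects word-final obstruent devoicing: voiced obstruents become voiceless word-finally. /g/ is underlying.
So 'fire' = /kɔmug/.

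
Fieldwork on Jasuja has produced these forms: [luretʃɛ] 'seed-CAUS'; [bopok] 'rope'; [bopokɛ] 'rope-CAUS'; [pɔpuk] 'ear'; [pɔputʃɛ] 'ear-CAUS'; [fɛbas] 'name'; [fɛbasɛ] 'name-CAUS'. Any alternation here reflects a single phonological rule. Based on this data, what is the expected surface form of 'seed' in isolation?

[lurek]

'ear' shows [k] ~ [tʃ] at the end of the stem ([pɔpuk] vs [pɔputʃɛ]).
The stem 'rope' ([bopok], [bopokɛ]) shows [k] unchanged in both environments, so [k] cannot be basic with [tʃ] derived before the CAUS suffix.
Therefore /tʃ/ is basic and [k] is derived by depalatalization (palato-alveolar /tʃ/ becomes [k] when no front vowel follows).
From [luretʃɛ] the stem 'seed' is /luretʃ/; when no front vowel follows this yields [lurek].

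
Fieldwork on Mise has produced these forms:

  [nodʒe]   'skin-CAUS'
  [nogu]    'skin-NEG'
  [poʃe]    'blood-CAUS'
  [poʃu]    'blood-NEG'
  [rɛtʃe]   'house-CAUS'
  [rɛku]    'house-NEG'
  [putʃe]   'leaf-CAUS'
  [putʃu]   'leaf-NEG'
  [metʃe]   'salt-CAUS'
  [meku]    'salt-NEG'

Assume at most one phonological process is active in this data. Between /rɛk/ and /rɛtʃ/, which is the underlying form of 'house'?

In [rɛtʃe] and [rɛku] the final segment of 'house' alternates: [tʃ] ~ [k].
Compare 'leaf', with invariant [tʃ] in [putʃe] and [putʃu]: an analysis with underlying /tʃ/ and a rule producing [k] before the NEG suffix would wrongly predict alternation here too.
The alternation reflects palatalization before a front vowel: /k/ and /g/ become palato-alveolar [tʃ] and [dʒ] before a front vowel. /k/ is underlying.

/rɛk/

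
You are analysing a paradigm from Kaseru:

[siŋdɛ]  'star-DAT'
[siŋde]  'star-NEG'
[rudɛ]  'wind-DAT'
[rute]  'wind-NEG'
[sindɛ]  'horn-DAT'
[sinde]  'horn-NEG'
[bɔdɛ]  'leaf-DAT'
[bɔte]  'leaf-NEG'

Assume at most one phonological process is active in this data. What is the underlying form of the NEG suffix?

The NEG suffix surfaces as [-de] and [-te], depending on the final segment of the stem.
By contrast the DAT suffix keeps its initial [d] throughout — that segment must be underlying.
So the underlying form is /-te/, and voiceless stops become voiced after a nasal.

/-te/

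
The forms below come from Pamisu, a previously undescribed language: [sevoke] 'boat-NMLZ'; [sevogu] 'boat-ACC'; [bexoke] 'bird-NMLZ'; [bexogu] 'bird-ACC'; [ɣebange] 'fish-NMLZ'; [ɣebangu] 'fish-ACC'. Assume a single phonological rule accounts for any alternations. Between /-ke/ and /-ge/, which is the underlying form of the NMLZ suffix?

/-ke/

The NMLZ suffix surfaces as [-ge] and [-ke], depending on the final segment of the stem.
The ACC suffix, which begins with [g], is invariant after every stem; so [g] is not altered by any rule here.
The NMLZ suffix is therefore /-ke/ underlyingly, with post-nasal voicing: voiceless stops become voiced after a nasal.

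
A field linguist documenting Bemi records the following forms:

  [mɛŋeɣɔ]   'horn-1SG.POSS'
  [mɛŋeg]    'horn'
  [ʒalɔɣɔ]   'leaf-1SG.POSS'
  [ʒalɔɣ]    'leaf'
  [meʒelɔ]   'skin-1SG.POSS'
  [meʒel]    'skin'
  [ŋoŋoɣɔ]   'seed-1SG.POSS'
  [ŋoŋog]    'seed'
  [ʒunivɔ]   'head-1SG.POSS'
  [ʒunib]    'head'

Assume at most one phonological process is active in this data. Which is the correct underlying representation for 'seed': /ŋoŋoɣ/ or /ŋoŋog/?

/ŋoŋog/

The stem for 'seed' ends in [ɣ] in [ŋoŋoɣɔ] but [g] in [ŋoŋog].
The stem 'leaf' ([ʒalɔɣɔ], [ʒalɔɣ]) shows [ɣ] unchanged in both environments, so [ɣ] cannot be basic with [g] derived in isolation.
The underlying segment must be /g/; voiced stops become fricatives between vowels, yielding [ɣ] there.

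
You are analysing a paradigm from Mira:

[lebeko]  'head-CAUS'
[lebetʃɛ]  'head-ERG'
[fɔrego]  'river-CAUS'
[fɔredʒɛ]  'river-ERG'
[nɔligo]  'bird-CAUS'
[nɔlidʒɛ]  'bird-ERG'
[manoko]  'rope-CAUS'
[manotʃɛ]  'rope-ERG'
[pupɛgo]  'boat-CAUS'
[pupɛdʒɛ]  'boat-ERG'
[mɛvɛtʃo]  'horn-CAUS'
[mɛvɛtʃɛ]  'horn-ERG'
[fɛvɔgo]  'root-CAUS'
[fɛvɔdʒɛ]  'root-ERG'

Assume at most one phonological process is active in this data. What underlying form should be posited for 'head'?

/lebek/

'head' shows [k] ~ [tʃ] at the end of the stem ([lebeko] vs [lebetʃɛ]).
But 'horn' keeps [tʃ] in both environments ([mɛvɛtʃo], [mɛvɛtʃɛ]), so there is no rule changing /tʃ/ to [k] before the CAUS suffix.
The alternation reflects palatalization before a front vowel: /k/ and /g/ become palato-alveolar [tʃ] and [dʒ] before a front vowel. /k/ is underlying.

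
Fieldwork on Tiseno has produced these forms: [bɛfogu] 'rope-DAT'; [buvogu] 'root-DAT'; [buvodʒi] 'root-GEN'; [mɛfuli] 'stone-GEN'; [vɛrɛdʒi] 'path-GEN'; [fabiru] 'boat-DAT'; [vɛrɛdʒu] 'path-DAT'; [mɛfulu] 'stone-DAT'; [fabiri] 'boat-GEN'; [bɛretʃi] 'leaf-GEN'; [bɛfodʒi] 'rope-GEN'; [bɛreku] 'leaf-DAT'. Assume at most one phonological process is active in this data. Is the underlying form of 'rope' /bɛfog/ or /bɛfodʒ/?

/bɛfog/

The stem for 'rope' ends in [g] in [bɛfogu] but [dʒ] in [bɛfodʒi].
The stem 'path' ([vɛrɛdʒu], [vɛrɛdʒi]) shows [dʒ] unchanged in both environments, so [dʒ] cannot be basic with [g] derived before the DAT suffix.
Therefore /g/ is basic and [dʒ] is derived by palatalization before a front vowel (/k/ and /g/ become palato-alveolar [tʃ] and [dʒ] before a front vowel).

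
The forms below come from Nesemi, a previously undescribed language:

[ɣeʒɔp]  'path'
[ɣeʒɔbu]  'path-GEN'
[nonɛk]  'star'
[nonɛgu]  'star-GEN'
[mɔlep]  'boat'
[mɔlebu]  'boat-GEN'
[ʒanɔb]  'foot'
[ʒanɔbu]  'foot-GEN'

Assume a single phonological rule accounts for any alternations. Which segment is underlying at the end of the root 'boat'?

/p/

The stem for 'boat' ends in [p] in [mɔlep] but [b] in [mɔlebu].
Compare 'foot', with invariant [b] in [ʒanɔb] and [ʒanɔbu]: an analysis with underlying /b/ and a rule producing [p] in isolation would wrongly predict alternation here too.
So /p/ is underlying, and a rule of intervocalic voicing — voiceless stops become voiced between vowels — gives [b].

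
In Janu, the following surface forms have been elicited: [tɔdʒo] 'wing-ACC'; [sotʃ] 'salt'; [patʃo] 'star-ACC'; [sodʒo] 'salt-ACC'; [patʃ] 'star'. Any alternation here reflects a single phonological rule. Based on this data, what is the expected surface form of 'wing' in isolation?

[tɔtʃ]

In [sotʃ] and [sodʒo] the final segment of 'salt' alternates: [tʃ] ~ [dʒ].
But 'star' keeps [tʃ] in both environments ([patʃ], [patʃo]), so there is no rule changing /tʃ/ to [dʒ] before the ACC suffix.
The alternation reflects word-final obstruent devoicing: voiced obstruents become voiceless word-finally. /dʒ/ is underlying.
From [tɔdʒo] the stem 'wing' is /tɔdʒ/; word-finally this yields [tɔtʃ].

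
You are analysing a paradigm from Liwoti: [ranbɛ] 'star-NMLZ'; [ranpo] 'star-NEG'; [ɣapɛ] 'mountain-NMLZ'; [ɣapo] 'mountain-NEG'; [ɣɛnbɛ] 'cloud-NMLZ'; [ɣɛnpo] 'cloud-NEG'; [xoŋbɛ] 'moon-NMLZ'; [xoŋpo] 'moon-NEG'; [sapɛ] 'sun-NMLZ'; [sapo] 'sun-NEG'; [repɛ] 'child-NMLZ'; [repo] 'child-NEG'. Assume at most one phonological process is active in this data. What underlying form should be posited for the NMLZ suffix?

/-bɛ/

The NMLZ suffix surfaces as [-bɛ] and [-pɛ], depending on the final segment of the stem.
The NEG suffix, which begins with [p], is invariant after every stem; so [p] is not altered by any rule here.
So the underlying form is /-bɛ/, and voiced stops become voiceless after a vowel.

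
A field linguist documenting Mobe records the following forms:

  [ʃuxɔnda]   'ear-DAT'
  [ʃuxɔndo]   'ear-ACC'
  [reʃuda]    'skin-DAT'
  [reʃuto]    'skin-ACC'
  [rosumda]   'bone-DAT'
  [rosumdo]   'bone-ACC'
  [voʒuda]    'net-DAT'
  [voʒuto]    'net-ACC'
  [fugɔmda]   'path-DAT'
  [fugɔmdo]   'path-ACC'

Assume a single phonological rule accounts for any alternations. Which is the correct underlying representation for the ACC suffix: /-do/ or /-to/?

/-to/

The ACC suffix surfaces as [-do] and [-to], depending on the final segment of the stem.
The DAT suffix, which begins with [d], is invariant after every stem; so [d] is not altered by any rule here.
The ACC suffix is therefore /-to/ underlyingly, with post-nasal voicing: voiceless stops become voiced after a nasal.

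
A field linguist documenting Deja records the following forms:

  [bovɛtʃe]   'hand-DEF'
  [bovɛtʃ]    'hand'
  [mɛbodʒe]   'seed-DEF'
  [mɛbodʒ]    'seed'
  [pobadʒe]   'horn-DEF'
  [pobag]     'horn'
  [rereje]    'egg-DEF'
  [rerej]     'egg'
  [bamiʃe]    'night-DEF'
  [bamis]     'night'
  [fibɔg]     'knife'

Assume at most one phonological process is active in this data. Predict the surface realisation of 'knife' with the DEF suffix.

The stem for 'horn' ends in [dʒ] in [pobadʒe] but [g] in [pobag].
But 'seed' keeps [dʒ] in both environments ([mɛbodʒe], [mɛbodʒ]), so there is no rule changing /dʒ/ to [g] in isolation.
So /g/ is underlying, and a rule of palatalization before a front vowel — /g/ and /s/ become palato-alveolar [dʒ] and [ʃ] before a front vowel — gives [dʒ].
The one attested form of 'knife', [fibɔg], shows underlying /fibɔg/. Applying the same rule before a front vowel gives [fibɔdʒe].

[fibɔdʒe]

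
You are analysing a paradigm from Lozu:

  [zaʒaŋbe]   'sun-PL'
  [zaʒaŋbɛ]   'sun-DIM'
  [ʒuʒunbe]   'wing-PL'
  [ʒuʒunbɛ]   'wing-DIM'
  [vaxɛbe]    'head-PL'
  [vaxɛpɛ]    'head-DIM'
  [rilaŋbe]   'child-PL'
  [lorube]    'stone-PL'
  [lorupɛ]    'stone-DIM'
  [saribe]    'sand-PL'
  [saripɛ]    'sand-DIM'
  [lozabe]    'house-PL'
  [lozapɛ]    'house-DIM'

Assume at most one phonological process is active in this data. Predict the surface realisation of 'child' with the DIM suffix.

The DIM suffix surfaces as [-bɛ] and [-pɛ], depending on the final segment of the stem.
By contrast the PL suffix keeps its initial [b] throughout — that segment must be underlying.
The DIM suffix is therefore /-pɛ/ underlyingly, with post-nasal voicing: voiceless stops become voiced after a nasal.
After 'child', which ends in a nasal, the suffix surfaces as [-bɛ], giving [rilaŋbɛ].

[rilaŋbɛ]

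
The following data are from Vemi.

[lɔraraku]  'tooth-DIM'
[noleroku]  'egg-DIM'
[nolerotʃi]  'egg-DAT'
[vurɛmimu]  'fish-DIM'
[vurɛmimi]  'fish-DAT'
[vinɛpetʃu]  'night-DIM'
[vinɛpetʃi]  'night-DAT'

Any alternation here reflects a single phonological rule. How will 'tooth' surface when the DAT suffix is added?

'egg' shows [k] ~ [tʃ] at the end of the stem ([noleroku] vs [nolerotʃi]).
The stem 'night' ([vinɛpetʃu], [vinɛpetʃi]) shows [tʃ] unchanged in both environments, so [tʃ] cannot be basic with [k] derived before the DIM suffix.
Therefore /k/ is basic and [tʃ] is derived by palatalization before a front vowel (/k/ becomes palato-alveolar [tʃ] before a front vowel).
The one attested form of 'tooth', [lɔraraku], shows underlying /lɔrarak/. Applying the same rule before a front vowel gives [lɔraratʃi].

[lɔraratʃi]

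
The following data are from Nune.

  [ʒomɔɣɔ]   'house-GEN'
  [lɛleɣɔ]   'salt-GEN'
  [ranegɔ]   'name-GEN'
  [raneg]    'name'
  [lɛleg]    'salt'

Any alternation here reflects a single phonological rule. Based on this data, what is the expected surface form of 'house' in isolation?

The root 'salt' surfaces as [lɛleɣɔ] and [lɛleg], with a stem-final [ɣ] ~ [g] alternation.
Compare 'name', with invariant [g] in [ranegɔ] and [raneg]: an analysis with underlying /g/ and a rule producing [ɣ] before the GEN suffix would wrongly predict alternation here too.
Therefore /ɣ/ is basic and [g] is derived by word-final hardening (voiced fricatives become stops word-finally).
The one attested form of 'house', [ʒomɔɣɔ], shows underlying /ʒomɔɣ/. Applying the same rule word-finally gives [ʒomɔg].

[ʒomɔg]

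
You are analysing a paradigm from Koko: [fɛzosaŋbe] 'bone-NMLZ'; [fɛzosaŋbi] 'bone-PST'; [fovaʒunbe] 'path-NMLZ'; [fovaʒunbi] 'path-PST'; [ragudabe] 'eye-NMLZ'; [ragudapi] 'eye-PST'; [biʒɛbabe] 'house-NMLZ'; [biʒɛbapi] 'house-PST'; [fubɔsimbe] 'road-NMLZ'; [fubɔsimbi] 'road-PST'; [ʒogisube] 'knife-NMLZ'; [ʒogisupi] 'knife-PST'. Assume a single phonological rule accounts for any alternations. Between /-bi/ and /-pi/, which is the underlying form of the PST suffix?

/-pi/

The PST suffix surfaces as [-bi] and [-pi], depending on the final segment of the stem.
By contrast the NMLZ suffix keeps its initial [b] throughout — that segment must be underlying.
So the underlying form is /-pi/, and voiceless stops become voiced after a nasal.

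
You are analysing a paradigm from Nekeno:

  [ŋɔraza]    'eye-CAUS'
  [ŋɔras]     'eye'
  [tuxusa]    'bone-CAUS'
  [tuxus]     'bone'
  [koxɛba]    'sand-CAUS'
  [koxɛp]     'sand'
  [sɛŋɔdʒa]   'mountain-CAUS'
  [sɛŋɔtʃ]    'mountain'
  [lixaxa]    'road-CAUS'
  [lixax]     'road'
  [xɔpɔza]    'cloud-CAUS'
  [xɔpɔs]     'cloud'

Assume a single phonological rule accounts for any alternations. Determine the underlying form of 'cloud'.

The stem for 'cloud' ends in [z] in [xɔpɔza] but [s] in [xɔpɔs].
Compare 'bone', with invariant [s] in [tuxusa] and [tuxus]: an analysis with underlying /s/ and a rule producing [z] before the CAUS suffix would wrongly predict alternation here too.
The underlying segment must be /z/; voiced obstruents become voiceless word-finally, yielding [s] there.
The underlying form of 'cloud' is therefore /xɔpɔz/.

/xɔpɔz/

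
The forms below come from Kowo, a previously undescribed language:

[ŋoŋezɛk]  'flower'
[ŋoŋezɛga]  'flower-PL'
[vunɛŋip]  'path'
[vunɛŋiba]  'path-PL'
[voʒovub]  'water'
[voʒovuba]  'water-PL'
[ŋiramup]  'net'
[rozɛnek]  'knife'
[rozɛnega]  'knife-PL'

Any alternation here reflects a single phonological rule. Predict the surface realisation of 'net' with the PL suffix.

[ŋiramuba]

In [vunɛŋip] and [vunɛŋiba] the final segment of 'path' alternates: [p] ~ [b].
Compare 'water', with invariant [b] in [voʒovub] and [voʒovuba]: an analysis with underlying /b/ and a rule producing [p] in isolation would wrongly predict alternation here too.
The alternation reflects intervocalic voicing: voiceless stops become voiced between vowels. /p/ is underlying.
The one attested form of 'net', [ŋiramup], shows underlying /ŋiramup/. Applying the same rule between vowels gives [ŋiramuba].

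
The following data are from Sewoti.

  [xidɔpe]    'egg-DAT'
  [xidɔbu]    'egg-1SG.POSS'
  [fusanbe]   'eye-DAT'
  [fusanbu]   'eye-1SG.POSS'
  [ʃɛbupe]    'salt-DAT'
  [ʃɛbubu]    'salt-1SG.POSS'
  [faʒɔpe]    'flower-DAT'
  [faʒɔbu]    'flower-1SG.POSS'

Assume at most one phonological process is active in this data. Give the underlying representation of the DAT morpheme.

The DAT morpheme has two allomorphs, [-be] and [-pe].
By contrast the 1SG.POSS suffix keeps its initial [b] throughout — that segment must be underlying.
So the underlying form is /-pe/, and voiceless stops become voiced after a nasal.

/-pe/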